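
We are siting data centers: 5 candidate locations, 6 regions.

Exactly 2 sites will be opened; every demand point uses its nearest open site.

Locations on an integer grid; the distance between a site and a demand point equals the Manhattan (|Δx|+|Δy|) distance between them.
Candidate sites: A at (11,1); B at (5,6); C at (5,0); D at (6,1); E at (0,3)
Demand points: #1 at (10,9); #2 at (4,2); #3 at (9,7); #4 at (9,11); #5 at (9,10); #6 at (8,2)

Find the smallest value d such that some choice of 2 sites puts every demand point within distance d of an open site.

9

Open {A, B}.
  Farthest demand point is #4 at distance 9 (to B); all others are ≤ 9.
With {B, C} the worst case is 9.
With {B, D} the worst case is 9.
No size-2 selection achieves below 9.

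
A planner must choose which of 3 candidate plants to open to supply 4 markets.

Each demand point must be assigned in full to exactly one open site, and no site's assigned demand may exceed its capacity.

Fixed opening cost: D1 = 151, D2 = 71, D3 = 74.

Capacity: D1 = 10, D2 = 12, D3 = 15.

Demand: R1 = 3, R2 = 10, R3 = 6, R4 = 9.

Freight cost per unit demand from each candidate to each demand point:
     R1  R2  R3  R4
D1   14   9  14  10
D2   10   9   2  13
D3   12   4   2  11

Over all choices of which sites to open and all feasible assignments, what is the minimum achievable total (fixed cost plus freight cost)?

468

Open {D1, D2, D3}; cheapest assignment that respects the capacities:
  D1 (cap 10, load 9): R4 — cost 9×10 = 90
  D2 (cap 12, load 9): R1, R3 — cost 3×10 + 6×2 = 42
  D3 (cap 15, load 10): R2 — cost 10×4 = 40
  Shipping 172, fixed 296 → total 468.
  Any other capacity-feasible assignment to {D1, D2, D3} ships for at least 172.
Total demand is 28 and no other set of sites has combined capacity ≥ 28, so {D1, D2, D3} is the only feasible choice of open sites. Minimum: 468.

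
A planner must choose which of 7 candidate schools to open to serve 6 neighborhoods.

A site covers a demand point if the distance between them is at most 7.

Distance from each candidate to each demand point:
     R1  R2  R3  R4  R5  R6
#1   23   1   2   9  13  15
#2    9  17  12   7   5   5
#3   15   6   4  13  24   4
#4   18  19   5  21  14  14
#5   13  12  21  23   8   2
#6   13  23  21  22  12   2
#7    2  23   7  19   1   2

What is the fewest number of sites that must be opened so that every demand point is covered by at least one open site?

Coverage sets (demand points within 7 of each site):
  #1: {R2, R3}
  #2: {R4, R5, R6}
  #3: {R2, R3, R6}
  #4: {R3}
  #5: {R6}
  #6: {R6}
  #7: {R1, R3, R5, R6}
No 2 sites suffice: every size-2 union leaves at least one demand point uncovered.
But {#1, #2, #7} covers everything, so the minimum is 3.

3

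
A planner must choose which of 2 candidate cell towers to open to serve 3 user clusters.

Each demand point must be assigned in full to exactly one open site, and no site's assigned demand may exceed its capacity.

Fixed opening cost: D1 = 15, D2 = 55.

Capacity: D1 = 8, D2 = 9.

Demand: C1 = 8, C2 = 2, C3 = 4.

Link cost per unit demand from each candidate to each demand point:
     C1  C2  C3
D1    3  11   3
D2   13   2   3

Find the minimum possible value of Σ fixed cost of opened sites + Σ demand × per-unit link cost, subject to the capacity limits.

110

Open {D1, D2}; cheapest assignment that respects the capacities:
  D1 (cap 8, load 8): C1 — cost 8×3 = 24
  D2 (cap 9, load 6): C2, C3 — cost 2×2 + 4×3 = 16
  Shipping 40, fixed 70 → total 110.
  Any other capacity-feasible assignment to {D1, D2} ships for at least 40.
Total demand is 14 and no other set of sites has combined capacity ≥ 14, so {D1, D2} is the only feasible choice of open sites. Minimum: 110.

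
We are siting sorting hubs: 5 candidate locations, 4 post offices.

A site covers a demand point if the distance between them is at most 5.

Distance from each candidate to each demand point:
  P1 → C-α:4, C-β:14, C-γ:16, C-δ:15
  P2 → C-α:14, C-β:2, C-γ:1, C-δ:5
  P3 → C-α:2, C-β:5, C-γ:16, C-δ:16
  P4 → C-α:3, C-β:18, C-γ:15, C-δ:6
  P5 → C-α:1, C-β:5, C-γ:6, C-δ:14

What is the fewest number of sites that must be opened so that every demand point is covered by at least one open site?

Coverage sets (demand points within 5 of each site):
  P1: {C-α}
  P2: {C-β, C-γ, C-δ}
  P3: {C-α, C-β}
  P4: {C-α}
  P5: {C-α, C-β}
No single site covers all 4 demand points.
But {P1, P2} covers everything, so the minimum is 2.

2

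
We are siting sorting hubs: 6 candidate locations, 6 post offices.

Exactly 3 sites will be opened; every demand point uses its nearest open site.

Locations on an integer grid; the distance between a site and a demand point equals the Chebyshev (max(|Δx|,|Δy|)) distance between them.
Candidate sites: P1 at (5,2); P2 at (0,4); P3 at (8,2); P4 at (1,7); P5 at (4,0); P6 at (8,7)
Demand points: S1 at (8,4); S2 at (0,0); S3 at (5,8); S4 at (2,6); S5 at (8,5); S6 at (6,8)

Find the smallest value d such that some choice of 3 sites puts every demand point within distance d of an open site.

4

Open {P1, P2, P6}.
  Farthest demand point is S2 at distance 4 (to P2); all others are ≤ 4.
With {P1, P5, P6} the worst case is 4.
With {P2, P3, P6} the worst case is 4.
No size-3 selection achieves below 4.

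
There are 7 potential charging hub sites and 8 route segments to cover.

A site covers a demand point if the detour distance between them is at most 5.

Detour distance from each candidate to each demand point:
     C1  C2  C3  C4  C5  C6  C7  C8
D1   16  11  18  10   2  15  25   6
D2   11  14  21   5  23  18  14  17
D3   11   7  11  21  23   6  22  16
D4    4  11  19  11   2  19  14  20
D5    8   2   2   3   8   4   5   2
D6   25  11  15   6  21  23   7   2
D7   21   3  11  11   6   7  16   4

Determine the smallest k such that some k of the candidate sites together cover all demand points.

Coverage sets (demand points within 5 of each site):
  D1: {C5}
  D2: {C4}
  D3: {}
  D4: {C1, C5}
  D5: {C2, C3, C4, C6, C7, C8}
  D6: {C8}
  D7: {C2, C8}
No single site covers all 8 demand points.
But {D4, D5} covers everything, so the minimum is 2.

2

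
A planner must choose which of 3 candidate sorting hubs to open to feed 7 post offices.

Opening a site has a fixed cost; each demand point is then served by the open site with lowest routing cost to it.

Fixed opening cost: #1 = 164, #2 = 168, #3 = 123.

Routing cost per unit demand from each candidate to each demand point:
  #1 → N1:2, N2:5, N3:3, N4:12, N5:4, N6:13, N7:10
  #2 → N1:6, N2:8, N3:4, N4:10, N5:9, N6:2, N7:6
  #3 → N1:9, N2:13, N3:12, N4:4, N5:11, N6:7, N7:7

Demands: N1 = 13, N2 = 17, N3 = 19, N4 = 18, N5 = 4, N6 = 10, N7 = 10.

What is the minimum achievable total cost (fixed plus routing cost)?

683

Open {#1, #3}: assign each demand point to its cheapest open site.
  N1→#1 13×2=26, N2→#1 17×5=85, N3→#1 19×3=57, N4→#3 18×4=72, N5→#1 4×4=16, N6→#3 10×7=70, N7→#3 10×7=70
  routing cost 396, fixed 287 → total 683.
Compare {#2}: routing cost 586 + fixed 168 = 754.
Compare {#2, #3}: routing cost 478 + fixed 291 = 769.
Compare {#1, #2}: routing cost 444 + fixed 332 = 776.
All other subsets cost ≥ 754. Minimum total cost: 683.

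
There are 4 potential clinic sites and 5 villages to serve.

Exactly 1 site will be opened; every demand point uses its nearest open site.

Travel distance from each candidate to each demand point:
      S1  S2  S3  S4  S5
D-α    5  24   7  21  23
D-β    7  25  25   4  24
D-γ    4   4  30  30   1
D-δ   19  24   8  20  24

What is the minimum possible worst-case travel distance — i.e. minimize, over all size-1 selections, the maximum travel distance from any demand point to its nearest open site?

24

Open {D-α}.
  Farthest demand point is S2 at travel distance 24 (to D-α); all others are ≤ 24.
With {D-δ} the worst case is 24.
With {D-β} the worst case is 25.
No size-1 selection achieves below 24.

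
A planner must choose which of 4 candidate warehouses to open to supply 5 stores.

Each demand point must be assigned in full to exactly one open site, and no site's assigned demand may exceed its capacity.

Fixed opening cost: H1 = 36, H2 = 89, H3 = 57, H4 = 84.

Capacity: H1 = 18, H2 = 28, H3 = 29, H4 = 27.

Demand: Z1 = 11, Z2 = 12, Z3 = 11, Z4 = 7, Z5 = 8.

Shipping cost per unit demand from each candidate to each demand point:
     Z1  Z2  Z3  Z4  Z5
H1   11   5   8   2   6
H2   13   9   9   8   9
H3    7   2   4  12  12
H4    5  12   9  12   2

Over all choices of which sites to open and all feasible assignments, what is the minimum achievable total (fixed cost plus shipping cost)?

Open {H1, H3, H4}; cheapest assignment that respects the capacities:
  H1 (cap 18, load 7): Z4 — cost 7×2 = 14
  H3 (cap 29, load 23): Z2, Z3 — cost 12×2 + 11×4 = 68
  H4 (cap 27, load 19): Z1, Z5 — cost 11×5 + 8×2 = 71
  Shipping 153, fixed 177 → total 330.
  Any other capacity-feasible assignment to {H1, H3, H4} ships for at least 153.
Compare {H3, H4}: its best feasible assignment gives total 364.
Compare {H1, H2, H3, H4}: its best feasible assignment gives total 419.
Every other set of open sites that can feasibly serve all demand totals ≥ 364 even under its best assignment. Minimum: 330.

330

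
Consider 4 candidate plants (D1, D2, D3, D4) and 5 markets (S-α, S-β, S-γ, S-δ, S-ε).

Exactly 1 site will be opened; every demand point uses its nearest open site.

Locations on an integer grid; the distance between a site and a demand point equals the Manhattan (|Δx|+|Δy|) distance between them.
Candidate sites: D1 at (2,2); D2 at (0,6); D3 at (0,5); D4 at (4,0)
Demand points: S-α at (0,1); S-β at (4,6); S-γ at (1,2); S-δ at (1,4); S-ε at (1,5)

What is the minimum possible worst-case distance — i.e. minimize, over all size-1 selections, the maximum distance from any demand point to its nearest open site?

5

Open {D2}.
  Farthest demand point is S-α at distance 5 (to D2); all others are ≤ 5.
With {D3} the worst case is 5.
With {D1} the worst case is 6.
No size-1 selection achieves below 5.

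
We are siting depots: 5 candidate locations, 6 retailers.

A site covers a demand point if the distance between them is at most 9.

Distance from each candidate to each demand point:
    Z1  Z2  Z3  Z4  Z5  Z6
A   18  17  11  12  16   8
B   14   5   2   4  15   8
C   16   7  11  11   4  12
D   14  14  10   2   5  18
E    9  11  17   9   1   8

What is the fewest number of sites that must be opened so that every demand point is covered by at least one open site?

Coverage sets (demand points within 9 of each site):
  A: {Z6}
  B: {Z2, Z3, Z4, Z6}
  C: {Z2, Z5}
  D: {Z4, Z5}
  E: {Z1, Z4, Z5, Z6}
No single site covers all 6 demand points.
But {B, E} covers everything, so the minimum is 2.

2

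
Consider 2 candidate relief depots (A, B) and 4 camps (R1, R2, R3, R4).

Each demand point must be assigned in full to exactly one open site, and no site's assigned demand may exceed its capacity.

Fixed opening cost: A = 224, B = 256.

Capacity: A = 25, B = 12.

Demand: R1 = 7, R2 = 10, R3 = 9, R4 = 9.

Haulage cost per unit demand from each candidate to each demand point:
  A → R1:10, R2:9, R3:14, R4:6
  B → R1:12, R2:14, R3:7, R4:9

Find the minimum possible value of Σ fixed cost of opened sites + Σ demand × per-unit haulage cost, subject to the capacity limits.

Open {A, B}; cheapest assignment that respects the capacities:
  A (cap 25, load 25): R1, R3, R4 — cost 7×10 + 9×14 + 9×6 = 250
  B (cap 12, load 10): R2 — cost 10×14 = 140
  Shipping 390, fixed 480 → total 870.
  Any other capacity-feasible assignment to {A, B} ships for at least 390.
Total demand is 35 and no other set of sites has combined capacity ≥ 35, so {A, B} is the only feasible choice of open sites. Minimum: 870.

870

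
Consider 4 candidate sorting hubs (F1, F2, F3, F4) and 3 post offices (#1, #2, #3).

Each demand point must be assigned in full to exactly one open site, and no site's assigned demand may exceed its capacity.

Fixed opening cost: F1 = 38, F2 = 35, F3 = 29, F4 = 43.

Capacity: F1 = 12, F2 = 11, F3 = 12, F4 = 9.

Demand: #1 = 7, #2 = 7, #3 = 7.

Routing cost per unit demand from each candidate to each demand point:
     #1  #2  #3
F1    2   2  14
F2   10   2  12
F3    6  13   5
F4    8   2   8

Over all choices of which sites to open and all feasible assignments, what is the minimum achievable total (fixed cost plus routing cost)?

Open {F1, F2, F3}; cheapest assignment that respects the capacities:
  F1 (cap 12, load 7): #1 — cost 7×2 = 14
  F2 (cap 11, load 7): #2 — cost 7×2 = 14
  F3 (cap 12, load 7): #3 — cost 7×5 = 35
  Shipping 63, fixed 102 → total 165.
  Any other capacity-feasible assignment to {F1, F2, F3} ships for at least 63.
Compare {F1, F3, F4}: its best feasible assignment gives total 173.
Compare {F1, F2, F4}: its best feasible assignment gives total 200.
Every other set of open sites that can feasibly serve all demand totals ≥ 173 even under its best assignment. Minimum: 165.

165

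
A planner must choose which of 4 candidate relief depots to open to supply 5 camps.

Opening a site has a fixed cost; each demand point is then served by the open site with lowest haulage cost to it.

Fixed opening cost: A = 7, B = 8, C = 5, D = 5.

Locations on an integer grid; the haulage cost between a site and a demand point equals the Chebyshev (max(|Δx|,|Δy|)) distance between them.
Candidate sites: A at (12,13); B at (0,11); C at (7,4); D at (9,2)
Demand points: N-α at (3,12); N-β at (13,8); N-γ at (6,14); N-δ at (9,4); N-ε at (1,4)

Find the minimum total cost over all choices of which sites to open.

36

Open {B, C}: assign each demand point to its cheapest open site.
  N-α→B 3, N-β→C 6, N-γ→B 6, N-δ→C 2, N-ε→C 6
  haulage cost 23, fixed 13 → total 36.
Compare {C}: haulage cost 32 + fixed 5 = 37.
Compare {B, D}: haulage cost 24 + fixed 13 = 37.
Compare {A, C}: haulage cost 27 + fixed 12 = 39.
All other subsets cost ≥ 37. Minimum total cost: 36.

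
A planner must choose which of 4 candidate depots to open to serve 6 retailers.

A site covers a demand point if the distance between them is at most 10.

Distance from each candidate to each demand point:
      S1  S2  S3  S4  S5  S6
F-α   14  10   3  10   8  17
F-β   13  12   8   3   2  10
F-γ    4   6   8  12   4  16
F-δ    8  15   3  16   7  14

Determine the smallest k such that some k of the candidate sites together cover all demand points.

Coverage sets (demand points within 10 of each site):
  F-α: {S2, S3, S4, S5}
  F-β: {S3, S4, S5, S6}
  F-γ: {S1, S2, S3, S5}
  F-δ: {S1, S3, S5}
No single site covers all 6 demand points.
But {F-β, F-γ} covers everything, so the minimum is 2.

2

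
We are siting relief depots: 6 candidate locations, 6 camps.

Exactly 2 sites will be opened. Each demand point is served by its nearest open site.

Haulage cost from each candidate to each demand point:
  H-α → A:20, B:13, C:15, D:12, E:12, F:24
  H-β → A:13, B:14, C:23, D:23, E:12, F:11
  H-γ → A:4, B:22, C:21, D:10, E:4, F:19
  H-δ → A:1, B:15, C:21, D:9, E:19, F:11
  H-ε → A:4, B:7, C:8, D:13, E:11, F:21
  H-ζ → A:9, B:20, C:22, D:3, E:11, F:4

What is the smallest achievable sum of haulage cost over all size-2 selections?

Open {H-ε, H-ζ}.
  A→H-ε 4, B→H-ε 7, C→H-ε 8, D→H-ζ 3, E→H-ε 11, F→H-ζ 4  ⇒ total 37.
Compare {H-δ, H-ε}: total 47.
Compare {H-γ, H-ε}: total 52.
No size-2 selection does better; minimum is 37.

37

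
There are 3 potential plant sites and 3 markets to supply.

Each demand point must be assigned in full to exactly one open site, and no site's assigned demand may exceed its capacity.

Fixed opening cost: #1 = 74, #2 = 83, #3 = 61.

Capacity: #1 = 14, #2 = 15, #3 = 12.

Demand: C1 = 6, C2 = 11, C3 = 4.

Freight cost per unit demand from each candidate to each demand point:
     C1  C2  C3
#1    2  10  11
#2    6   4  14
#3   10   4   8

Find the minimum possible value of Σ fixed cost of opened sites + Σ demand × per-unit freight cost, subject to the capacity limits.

Open {#1, #3}; cheapest assignment that respects the capacities:
  #1 (cap 14, load 10): C1, C3 — cost 6×2 + 4×11 = 56
  #3 (cap 12, load 11): C2 — cost 11×4 = 44
  Shipping 100, fixed 135 → total 235.
  Any other capacity-feasible assignment to {#1, #3} ships for at least 100.
Compare {#1, #2}: its best feasible assignment gives total 257.
Compare {#2, #3}: its best feasible assignment gives total 280.
Every other set of open sites that can feasibly serve all demand totals ≥ 257 even under its best assignment. Minimum: 235.

235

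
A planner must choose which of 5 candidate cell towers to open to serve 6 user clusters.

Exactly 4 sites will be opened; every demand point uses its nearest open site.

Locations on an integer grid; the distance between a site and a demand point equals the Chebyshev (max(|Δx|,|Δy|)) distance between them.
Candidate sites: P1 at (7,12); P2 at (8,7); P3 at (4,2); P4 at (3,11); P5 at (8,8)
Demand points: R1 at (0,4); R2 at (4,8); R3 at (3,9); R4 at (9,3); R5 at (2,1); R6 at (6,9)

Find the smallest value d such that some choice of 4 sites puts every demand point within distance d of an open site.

4

Open {P1, P2, P3, P4}.
  Farthest demand point is R1 at distance 4 (to P3); all others are ≤ 4.
With {P1, P2, P3, P5} the worst case is 4.
With {P2, P3, P4, P5} the worst case is 4.
No size-4 selection achieves below 4.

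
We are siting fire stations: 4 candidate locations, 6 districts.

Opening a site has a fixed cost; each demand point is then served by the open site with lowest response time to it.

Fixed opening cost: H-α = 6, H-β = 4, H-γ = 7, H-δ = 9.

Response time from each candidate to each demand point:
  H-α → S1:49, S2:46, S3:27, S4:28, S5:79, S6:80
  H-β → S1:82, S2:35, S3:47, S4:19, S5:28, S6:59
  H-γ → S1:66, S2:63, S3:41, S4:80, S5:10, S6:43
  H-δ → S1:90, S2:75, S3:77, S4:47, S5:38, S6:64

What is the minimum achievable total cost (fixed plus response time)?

200

Open {H-α, H-β, H-γ}: assign each demand point to its cheapest open site.
  S1→H-α 49, S2→H-β 35, S3→H-α 27, S4→H-β 19, S5→H-γ 10, S6→H-γ 43
  response time 183, fixed 17 → total 200.
Compare {H-α, H-β, H-γ, H-δ}: response time 183 + fixed 26 = 209.
Compare {H-α, H-γ}: response time 203 + fixed 13 = 216.
Compare {H-β, H-γ}: response time 214 + fixed 11 = 225.
All other subsets cost ≥ 209. Minimum total cost: 200.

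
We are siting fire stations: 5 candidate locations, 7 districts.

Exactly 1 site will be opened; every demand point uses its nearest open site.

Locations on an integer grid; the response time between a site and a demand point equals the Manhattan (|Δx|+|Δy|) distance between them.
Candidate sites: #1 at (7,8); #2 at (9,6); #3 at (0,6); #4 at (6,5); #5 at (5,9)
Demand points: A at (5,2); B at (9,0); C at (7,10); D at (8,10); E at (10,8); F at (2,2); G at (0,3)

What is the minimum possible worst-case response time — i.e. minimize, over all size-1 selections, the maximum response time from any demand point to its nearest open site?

8

Open {#4}.
  Farthest demand point is B at response time 8 (to #4); all others are ≤ 8.
With {#1} the worst case is 12.
With {#2} the worst case is 12.
No size-1 selection achieves below 8.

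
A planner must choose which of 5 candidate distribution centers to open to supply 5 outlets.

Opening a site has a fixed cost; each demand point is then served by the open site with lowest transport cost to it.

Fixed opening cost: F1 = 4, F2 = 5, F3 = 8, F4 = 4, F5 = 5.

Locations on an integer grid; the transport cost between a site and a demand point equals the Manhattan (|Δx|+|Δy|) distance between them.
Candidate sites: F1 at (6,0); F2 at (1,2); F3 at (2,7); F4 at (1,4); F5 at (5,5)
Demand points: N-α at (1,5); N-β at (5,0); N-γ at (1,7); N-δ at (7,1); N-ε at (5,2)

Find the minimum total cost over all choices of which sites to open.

Open {F1, F4}: assign each demand point to its cheapest open site.
  N-α→F4 1, N-β→F1 1, N-γ→F4 3, N-δ→F1 2, N-ε→F1 3
  transport cost 10, fixed 8 → total 18.
Compare {F1, F3}: transport cost 10 + fixed 12 = 22.
Compare {F1, F2}: transport cost 14 + fixed 9 = 23.
Compare {F1, F2, F4}: transport cost 10 + fixed 13 = 23.
All other subsets cost ≥ 22. Minimum total cost: 18.

18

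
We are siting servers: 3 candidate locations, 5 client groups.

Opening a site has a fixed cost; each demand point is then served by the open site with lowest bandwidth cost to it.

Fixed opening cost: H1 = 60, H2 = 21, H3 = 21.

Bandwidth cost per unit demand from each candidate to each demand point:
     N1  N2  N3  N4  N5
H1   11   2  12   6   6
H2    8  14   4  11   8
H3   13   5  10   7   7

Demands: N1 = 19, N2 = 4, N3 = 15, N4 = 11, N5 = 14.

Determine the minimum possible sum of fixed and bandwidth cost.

449

Open {H2, H3}: assign each demand point to its cheapest open site.
  N1→H2 19×8=152, N2→H3 4×5=20, N3→H2 15×4=60, N4→H3 11×7=77, N5→H3 14×7=98
  bandwidth cost 407, fixed 42 → total 449.
Compare {H1, H2}: bandwidth cost 370 + fixed 81 = 451.
Compare {H1, H2, H3}: bandwidth cost 370 + fixed 102 = 472.
Compare {H2}: bandwidth cost 501 + fixed 21 = 522.
All other subsets cost ≥ 451. Minimum total cost: 449.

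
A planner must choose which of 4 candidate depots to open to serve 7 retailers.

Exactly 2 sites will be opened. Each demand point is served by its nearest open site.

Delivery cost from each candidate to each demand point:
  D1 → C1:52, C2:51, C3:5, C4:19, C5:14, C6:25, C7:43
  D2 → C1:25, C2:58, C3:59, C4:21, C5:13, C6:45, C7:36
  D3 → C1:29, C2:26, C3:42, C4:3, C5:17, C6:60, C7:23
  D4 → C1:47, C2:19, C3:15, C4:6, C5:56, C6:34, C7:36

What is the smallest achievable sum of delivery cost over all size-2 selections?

Open {D1, D3}.
  C1→D3 29, C2→D3 26, C3→D1 5, C4→D3 3, C5→D1 14, C6→D1 25, C7→D3 23  ⇒ total 125.
Compare {D3, D4}: total 140.
Compare {D2, D4}: total 148.
No size-2 selection does better; minimum is 125.

125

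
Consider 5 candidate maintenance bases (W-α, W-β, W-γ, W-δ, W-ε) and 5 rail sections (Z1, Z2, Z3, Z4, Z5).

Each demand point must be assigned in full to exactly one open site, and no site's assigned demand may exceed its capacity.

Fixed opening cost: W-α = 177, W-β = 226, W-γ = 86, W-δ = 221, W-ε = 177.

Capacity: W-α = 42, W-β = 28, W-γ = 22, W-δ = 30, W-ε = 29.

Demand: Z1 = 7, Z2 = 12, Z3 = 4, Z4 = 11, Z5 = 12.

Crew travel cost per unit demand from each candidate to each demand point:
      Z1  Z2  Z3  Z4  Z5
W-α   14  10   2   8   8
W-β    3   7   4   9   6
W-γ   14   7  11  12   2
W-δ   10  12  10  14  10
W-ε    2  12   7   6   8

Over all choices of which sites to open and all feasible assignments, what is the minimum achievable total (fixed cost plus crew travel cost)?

Open {W-α, W-γ}; cheapest assignment that respects the capacities:
  W-α (cap 42, load 34): Z1, Z2, Z3, Z4 — cost 7×14 + 12×10 + 4×2 + 11×8 = 314
  W-γ (cap 22, load 12): Z5 — cost 12×2 = 24
  Shipping 338, fixed 263 → total 601.
  Any other capacity-feasible assignment to {W-α, W-γ} ships for at least 338.
Compare {W-γ, W-ε}: its best feasible assignment gives total 623.
Compare {W-β, W-γ}: its best feasible assignment gives total 633.
Every other set of open sites that can feasibly serve all demand totals ≥ 623 even under its best assignment. Minimum: 601.

601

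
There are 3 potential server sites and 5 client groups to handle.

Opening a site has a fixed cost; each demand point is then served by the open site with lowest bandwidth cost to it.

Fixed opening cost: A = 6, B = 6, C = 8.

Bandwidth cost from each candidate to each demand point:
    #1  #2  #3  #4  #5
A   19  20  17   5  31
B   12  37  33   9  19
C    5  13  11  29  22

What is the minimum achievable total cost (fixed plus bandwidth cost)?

70

Open {A, C}: assign each demand point to its cheapest open site.
  #1→C 5, #2→C 13, #3→C 11, #4→A 5, #5→C 22
  bandwidth cost 56, fixed 14 → total 70.
Compare {B, C}: bandwidth cost 57 + fixed 14 = 71.
Compare {A, B, C}: bandwidth cost 53 + fixed 20 = 73.
Compare {A, B}: bandwidth cost 73 + fixed 12 = 85.
All other subsets cost ≥ 71. Minimum total cost: 70.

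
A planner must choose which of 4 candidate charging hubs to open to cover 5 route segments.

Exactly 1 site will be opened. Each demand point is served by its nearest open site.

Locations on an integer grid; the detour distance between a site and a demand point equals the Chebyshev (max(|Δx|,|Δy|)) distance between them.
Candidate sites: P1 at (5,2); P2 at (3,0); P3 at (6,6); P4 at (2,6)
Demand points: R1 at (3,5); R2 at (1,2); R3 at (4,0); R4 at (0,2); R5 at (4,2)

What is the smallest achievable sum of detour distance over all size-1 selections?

Open {P2}.
  R1→P2 5, R2→P2 2, R3→P2 1, R4→P2 3, R5→P2 2  ⇒ total 13.
Compare {P1}: total 15.
Compare {P4}: total 19.
No size-1 selection does better; minimum is 13.

13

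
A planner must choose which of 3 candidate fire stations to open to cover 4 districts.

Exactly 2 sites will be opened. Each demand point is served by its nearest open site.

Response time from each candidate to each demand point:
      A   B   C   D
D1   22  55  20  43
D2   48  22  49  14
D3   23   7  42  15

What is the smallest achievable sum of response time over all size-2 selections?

64

Open {D1, D3}.
  A→D1 22, B→D3 7, C→D1 20, D→D3 15  ⇒ total 64.
Compare {D1, D2}: total 78.
Compare {D2, D3}: total 86.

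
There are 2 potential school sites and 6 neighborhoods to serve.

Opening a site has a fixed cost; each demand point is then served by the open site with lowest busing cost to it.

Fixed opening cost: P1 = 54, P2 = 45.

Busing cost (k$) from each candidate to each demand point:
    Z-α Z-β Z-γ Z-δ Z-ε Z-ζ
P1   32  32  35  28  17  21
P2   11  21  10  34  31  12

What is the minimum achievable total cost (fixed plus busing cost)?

Open {P2}: assign each demand point to its cheapest open site.
  Z-α→P2 11, Z-β→P2 21, Z-γ→P2 10, Z-δ→P2 34, Z-ε→P2 31, Z-ζ→P2 12
  busing cost 119, fixed 45 → total 164.
Compare {P1, P2}: busing cost 99 + fixed 99 = 198.
Compare {P1}: busing cost 165 + fixed 54 = 219.

164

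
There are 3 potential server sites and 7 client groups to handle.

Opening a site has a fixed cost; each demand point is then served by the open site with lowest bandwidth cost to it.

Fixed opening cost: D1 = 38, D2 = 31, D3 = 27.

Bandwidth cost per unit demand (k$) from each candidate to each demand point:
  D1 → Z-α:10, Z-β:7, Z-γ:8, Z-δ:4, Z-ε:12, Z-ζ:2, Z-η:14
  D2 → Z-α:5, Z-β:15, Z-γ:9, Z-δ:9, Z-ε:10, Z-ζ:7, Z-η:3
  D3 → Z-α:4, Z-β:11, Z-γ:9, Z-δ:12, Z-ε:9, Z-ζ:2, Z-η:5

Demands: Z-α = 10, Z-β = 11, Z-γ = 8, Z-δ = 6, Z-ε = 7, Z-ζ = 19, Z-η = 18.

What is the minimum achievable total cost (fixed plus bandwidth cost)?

446

Open {D1, D2}: assign each demand point to its cheapest open site.
  Z-α→D2 10×5=50, Z-β→D1 11×7=77, Z-γ→D1 8×8=64, Z-δ→D1 6×4=24, Z-ε→D2 7×10=70, Z-ζ→D1 19×2=38, Z-η→D2 18×3=54
  bandwidth cost 377, fixed 69 → total 446.
Compare {D1, D2, D3}: bandwidth cost 360 + fixed 96 = 456.
Compare {D1, D3}: bandwidth cost 396 + fixed 65 = 461.
Compare {D2, D3}: bandwidth cost 442 + fixed 58 = 500.
All other subsets cost ≥ 456. Minimum total cost: 446.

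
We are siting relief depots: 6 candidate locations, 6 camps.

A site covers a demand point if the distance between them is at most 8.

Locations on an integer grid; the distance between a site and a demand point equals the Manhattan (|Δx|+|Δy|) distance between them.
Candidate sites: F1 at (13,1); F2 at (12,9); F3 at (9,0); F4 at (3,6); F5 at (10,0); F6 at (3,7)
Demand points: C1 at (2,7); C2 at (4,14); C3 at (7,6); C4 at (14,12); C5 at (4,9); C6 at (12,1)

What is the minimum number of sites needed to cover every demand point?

2

Coverage sets (demand points within 8 of each site):
  F1: {C6}
  F2: {C3, C4, C5, C6}
  F3: {C3, C6}
  F4: {C1, C3, C5}
  F5: {C6}
  F6: {C1, C2, C3, C5}
No single site covers all 6 demand points.
But {F2, F6} covers everything, so the minimum is 2.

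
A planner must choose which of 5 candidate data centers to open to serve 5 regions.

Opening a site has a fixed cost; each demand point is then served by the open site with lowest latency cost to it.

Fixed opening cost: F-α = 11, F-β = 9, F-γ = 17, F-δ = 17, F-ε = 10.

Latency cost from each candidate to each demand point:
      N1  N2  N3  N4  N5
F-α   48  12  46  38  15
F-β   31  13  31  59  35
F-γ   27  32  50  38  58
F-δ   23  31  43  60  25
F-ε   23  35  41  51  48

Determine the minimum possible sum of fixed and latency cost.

147

Open {F-α, F-β}: assign each demand point to its cheapest open site.
  N1→F-β 31, N2→F-α 12, N3→F-β 31, N4→F-α 38, N5→F-α 15
  latency cost 127, fixed 20 → total 147.
Compare {F-α, F-β, F-ε}: latency cost 119 + fixed 30 = 149.
Compare {F-α, F-ε}: latency cost 129 + fixed 21 = 150.
Compare {F-α, F-β, F-δ}: latency cost 119 + fixed 37 = 156.
All other subsets cost ≥ 149. Minimum total cost: 147.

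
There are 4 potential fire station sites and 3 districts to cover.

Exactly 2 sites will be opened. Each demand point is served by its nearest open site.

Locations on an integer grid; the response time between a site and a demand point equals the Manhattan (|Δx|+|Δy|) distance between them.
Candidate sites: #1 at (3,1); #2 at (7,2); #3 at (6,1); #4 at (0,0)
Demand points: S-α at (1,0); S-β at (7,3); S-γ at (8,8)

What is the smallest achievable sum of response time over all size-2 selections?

9

Open {#2, #4}.
  S-α→#4 1, S-β→#2 1, S-γ→#2 7  ⇒ total 9.
Compare {#1, #2}: total 11.
Compare {#3, #4}: total 13.
No size-2 selection does better; minimum is 9.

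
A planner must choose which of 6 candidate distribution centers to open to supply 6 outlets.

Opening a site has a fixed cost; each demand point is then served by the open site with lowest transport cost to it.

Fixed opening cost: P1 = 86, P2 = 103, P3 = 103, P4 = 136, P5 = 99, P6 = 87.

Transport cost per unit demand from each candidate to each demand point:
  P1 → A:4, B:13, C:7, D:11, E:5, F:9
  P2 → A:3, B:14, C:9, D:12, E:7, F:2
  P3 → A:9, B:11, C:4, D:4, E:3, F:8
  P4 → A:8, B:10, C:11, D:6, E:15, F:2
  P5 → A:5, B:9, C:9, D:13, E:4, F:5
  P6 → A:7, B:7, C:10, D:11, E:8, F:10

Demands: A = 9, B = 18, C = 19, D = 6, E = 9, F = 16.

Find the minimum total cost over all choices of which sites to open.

Open {P2, P3}: assign each demand point to its cheapest open site.
  A→P2 9×3=27, B→P3 18×11=198, C→P3 19×4=76, D→P3 6×4=24, E→P3 9×3=27, F→P2 16×2=32
  transport cost 384, fixed 206 → total 590.
Compare {P2, P3, P6}: transport cost 312 + fixed 293 = 605.
Compare {P3, P5}: transport cost 414 + fixed 202 = 616.
Compare {P3, P6}: transport cost 444 + fixed 190 = 634.
All other subsets cost ≥ 605. Minimum total cost: 590.

590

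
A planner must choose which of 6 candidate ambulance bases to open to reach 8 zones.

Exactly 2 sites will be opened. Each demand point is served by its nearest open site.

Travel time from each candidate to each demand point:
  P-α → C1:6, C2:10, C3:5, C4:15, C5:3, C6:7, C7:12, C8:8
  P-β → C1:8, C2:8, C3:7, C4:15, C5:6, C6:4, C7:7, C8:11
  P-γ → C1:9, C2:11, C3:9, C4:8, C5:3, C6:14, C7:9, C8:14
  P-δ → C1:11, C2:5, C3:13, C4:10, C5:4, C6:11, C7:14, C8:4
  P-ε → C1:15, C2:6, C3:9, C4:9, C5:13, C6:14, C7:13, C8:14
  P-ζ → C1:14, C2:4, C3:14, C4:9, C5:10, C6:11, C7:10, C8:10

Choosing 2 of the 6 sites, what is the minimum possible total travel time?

49

Open {P-β, P-δ}.
  C1→P-β 8, C2→P-δ 5, C3→P-β 7, C4→P-δ 10, C5→P-δ 4, C6→P-β 4, C7→P-β 7, C8→P-δ 4  ⇒ total 49.
Compare {P-α, P-δ}: total 52.
Compare {P-α, P-ζ}: total 52.
No size-2 selection does better; minimum is 49.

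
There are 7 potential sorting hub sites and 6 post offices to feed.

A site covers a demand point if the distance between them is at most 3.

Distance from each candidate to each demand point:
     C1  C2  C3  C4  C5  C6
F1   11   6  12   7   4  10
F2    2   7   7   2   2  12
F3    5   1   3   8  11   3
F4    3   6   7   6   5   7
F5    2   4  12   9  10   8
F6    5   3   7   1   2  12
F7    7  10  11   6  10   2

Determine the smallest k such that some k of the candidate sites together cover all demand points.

Coverage sets (demand points within 3 of each site):
  F1: {}
  F2: {C1, C4, C5}
  F3: {C2, C3, C6}
  F4: {C1}
  F5: {C1}
  F6: {C2, C4, C5}
  F7: {C6}
No single site covers all 6 demand points.
But {F2, F3} covers everything, so the minimum is 2.

2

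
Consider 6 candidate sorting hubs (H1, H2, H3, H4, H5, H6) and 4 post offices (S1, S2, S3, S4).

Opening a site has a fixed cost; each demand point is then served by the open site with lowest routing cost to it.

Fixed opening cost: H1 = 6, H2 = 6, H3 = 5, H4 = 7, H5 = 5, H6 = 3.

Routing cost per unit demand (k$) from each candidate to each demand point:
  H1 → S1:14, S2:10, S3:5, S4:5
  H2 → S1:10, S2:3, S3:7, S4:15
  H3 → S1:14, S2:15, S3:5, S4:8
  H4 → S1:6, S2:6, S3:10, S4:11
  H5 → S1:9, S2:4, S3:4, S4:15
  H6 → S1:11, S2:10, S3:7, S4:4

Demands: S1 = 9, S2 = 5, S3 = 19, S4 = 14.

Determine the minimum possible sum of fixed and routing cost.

Open {H4, H5, H6}: assign each demand point to its cheapest open site.
  S1→H4 9×6=54, S2→H5 5×4=20, S3→H5 19×4=76, S4→H6 14×4=56
  routing cost 206, fixed 15 → total 221.
Compare {H2, H4, H5, H6}: routing cost 201 + fixed 21 = 222.
Compare {H3, H4, H5, H6}: routing cost 206 + fixed 20 = 226.
Compare {H1, H4, H5, H6}: routing cost 206 + fixed 21 = 227.
All other subsets cost ≥ 222. Minimum total cost: 221.

221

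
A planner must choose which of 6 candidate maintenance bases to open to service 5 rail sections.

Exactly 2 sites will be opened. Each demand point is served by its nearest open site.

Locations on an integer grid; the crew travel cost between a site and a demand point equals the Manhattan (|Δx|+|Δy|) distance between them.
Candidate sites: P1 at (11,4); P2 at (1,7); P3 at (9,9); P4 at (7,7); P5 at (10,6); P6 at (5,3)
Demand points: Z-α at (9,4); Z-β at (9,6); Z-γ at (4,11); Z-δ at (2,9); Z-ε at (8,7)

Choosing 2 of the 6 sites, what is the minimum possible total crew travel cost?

17

Open {P2, P5}.
  Z-α→P5 3, Z-β→P5 1, Z-γ→P2 7, Z-δ→P2 3, Z-ε→P5 3  ⇒ total 17.
Compare {P2, P4}: total 19.
Compare {P4, P5}: total 19.
No size-2 selection does better; minimum is 17.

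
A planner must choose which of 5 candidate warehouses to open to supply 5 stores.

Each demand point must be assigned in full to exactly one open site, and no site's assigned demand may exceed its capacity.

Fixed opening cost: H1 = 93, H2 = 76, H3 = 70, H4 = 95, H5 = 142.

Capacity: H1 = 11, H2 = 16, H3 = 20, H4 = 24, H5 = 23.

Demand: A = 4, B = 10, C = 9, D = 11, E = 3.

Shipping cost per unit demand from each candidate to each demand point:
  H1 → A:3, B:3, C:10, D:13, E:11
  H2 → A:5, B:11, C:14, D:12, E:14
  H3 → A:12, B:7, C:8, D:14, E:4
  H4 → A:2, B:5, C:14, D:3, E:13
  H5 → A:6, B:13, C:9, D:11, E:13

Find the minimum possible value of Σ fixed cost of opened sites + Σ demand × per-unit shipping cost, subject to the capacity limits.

Open {H3, H4}; cheapest assignment that respects the capacities:
  H3 (cap 20, load 16): A, C, E — cost 4×12 + 9×8 + 3×4 = 132
  H4 (cap 24, load 21): B, D — cost 10×5 + 11×3 = 83
  Shipping 215, fixed 165 → total 380.
  Any other capacity-feasible assignment to {H3, H4} ships for at least 215.
Compare {H1, H3, H4}: its best feasible assignment gives total 413.
Compare {H2, H3, H4}: its best feasible assignment gives total 428.
Every other set of open sites that can feasibly serve all demand totals ≥ 413 even under its best assignment. Minimum: 380.

380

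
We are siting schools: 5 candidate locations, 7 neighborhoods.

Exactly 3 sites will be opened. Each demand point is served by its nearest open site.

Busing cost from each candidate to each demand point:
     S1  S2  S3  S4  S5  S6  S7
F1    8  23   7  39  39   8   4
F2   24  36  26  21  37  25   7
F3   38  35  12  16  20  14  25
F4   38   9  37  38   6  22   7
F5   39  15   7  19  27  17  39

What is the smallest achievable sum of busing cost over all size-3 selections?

Open {F1, F3, F4}.
  S1→F1 8, S2→F4 9, S3→F1 7, S4→F3 16, S5→F4 6, S6→F1 8, S7→F1 4  ⇒ total 58.
Compare {F1, F4, F5}: total 61.
Compare {F1, F2, F4}: total 63.
No size-3 selection does better; minimum is 58.

58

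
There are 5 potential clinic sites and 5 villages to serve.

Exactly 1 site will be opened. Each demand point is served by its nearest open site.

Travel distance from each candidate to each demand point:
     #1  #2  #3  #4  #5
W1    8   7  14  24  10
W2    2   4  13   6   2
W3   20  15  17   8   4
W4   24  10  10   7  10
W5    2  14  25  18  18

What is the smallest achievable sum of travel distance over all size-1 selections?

Open {W2}.
  #1→W2 2, #2→W2 4, #3→W2 13, #4→W2 6, #5→W2 2  ⇒ total 27.
Compare {W4}: total 61.
Compare {W1}: total 63.
No size-1 selection does better; minimum is 27.

27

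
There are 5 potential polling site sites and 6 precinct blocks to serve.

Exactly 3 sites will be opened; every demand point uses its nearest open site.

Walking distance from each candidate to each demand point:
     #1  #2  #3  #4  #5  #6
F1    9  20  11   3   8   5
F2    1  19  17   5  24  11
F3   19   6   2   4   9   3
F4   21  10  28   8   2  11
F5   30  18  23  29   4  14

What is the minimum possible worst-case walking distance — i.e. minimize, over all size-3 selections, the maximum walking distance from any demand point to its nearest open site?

6

Open {F2, F3, F4}.
  Farthest demand point is #2 at walking distance 6 (to F3); all others are ≤ 6.
With {F2, F3, F5} the worst case is 6.
With {F1, F2, F3} the worst case is 8.
No size-3 selection achieves below 6.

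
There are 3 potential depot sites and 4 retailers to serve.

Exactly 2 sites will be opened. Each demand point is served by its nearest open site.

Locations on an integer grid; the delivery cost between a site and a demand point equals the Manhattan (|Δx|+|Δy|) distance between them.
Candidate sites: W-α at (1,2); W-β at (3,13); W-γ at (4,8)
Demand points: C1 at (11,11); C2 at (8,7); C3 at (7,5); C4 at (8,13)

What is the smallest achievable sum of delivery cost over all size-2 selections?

Open {W-β, W-γ}.
  C1→W-β 10, C2→W-γ 5, C3→W-γ 6, C4→W-β 5  ⇒ total 26.
Compare {W-α, W-γ}: total 30.
Compare {W-α, W-β}: total 35.

26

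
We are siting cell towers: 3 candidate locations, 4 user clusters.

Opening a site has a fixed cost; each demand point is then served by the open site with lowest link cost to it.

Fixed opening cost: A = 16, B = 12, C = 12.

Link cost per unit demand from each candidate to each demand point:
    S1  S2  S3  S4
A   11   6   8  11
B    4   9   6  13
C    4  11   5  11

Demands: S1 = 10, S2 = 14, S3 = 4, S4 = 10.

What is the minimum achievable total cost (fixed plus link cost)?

Open {A, C}: assign each demand point to its cheapest open site.
  S1→C 10×4=40, S2→A 14×6=84, S3→C 4×5=20, S4→A 10×11=110
  link cost 254, fixed 28 → total 282.
Compare {A, B}: link cost 258 + fixed 28 = 286.
Compare {A, B, C}: link cost 254 + fixed 40 = 294.
Compare {B, C}: link cost 296 + fixed 24 = 320.
All other subsets cost ≥ 286. Minimum total cost: 282.

282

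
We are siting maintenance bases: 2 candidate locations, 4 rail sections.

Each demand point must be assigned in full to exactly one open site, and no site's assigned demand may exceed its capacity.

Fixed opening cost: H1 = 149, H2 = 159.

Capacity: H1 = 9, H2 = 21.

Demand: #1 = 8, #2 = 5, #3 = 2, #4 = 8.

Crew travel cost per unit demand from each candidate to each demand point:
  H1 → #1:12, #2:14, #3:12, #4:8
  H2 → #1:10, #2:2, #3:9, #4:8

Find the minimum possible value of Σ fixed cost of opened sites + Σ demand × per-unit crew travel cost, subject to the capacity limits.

Open {H1, H2}; cheapest assignment that respects the capacities:
  H1 (cap 9, load 8): #4 — cost 8×8 = 64
  H2 (cap 21, load 15): #1, #2, #3 — cost 8×10 + 5×2 + 2×9 = 108
  Shipping 172, fixed 308 → total 480.
  Any other capacity-feasible assignment to {H1, H2} ships for at least 172.
Total demand is 23 and no other set of sites has combined capacity ≥ 23, so {H1, H2} is the only feasible choice of open sites. Minimum: 480.

480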